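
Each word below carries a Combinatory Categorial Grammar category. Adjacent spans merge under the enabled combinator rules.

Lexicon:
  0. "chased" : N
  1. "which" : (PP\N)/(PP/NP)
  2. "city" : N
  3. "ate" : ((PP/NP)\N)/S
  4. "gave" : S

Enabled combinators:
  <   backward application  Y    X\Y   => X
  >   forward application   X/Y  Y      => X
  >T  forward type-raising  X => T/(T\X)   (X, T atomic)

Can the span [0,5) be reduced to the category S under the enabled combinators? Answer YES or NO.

N (PP\N)/(PP/NP) N ((PP/NP)\N)/S S
CKY chart[0,5] = {N/(N\PP), NP/(NP\PP), PP, PP/(PP\PP), S/(S\PP)}; S ∉ chart

NO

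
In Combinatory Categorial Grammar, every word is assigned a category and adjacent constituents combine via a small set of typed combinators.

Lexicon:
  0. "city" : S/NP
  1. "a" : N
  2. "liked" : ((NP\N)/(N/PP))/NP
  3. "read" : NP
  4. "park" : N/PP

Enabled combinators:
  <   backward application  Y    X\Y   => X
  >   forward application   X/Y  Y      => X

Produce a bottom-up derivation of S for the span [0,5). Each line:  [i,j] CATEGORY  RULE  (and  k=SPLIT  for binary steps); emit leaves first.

[0,5] S   >
  [0,1] "city" : S/NP
  [1,5] NP   <
    [1,2] "a" : N
    [2,5] NP\N   >
      [2,4] (NP\N)/(N/PP)   >
        [2,3] "liked" : ((NP\N)/(N/PP))/NP
        [3,4] "read" : NP
      [4,5] "park" : N/PP

[0,1] S/NP  lex  "city"
[1,2] N  lex  "a"
[2,3] ((NP\N)/(N/PP))/NP  lex  "liked"
[3,4] NP  lex  "read"
[2,4] (NP\N)/(N/PP)  >  k=3
[4,5] N/PP  lex  "park"
[2,5] NP\N  >  k=4
[1,5] NP  <  k=2
[0,5] S  >  k=1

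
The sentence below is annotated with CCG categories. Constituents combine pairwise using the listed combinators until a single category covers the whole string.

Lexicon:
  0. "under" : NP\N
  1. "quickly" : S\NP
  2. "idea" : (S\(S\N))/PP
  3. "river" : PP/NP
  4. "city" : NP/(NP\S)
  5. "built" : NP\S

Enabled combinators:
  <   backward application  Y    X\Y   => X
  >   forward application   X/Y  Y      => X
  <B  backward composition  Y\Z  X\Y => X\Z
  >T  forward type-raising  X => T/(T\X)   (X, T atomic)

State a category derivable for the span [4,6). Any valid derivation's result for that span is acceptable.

[0,6] S   <
  [0,2] S\N   <B
    [0,1] "under" : NP\N
    [1,2] "quickly" : S\NP
  [2,6] S\(S\N)   >
    [2,3] "idea" : (S\(S\N))/PP
    [3,6] PP   >
      [3,4] "river" : PP/NP
      [4,6] NP   >
        [4,5] "city" : NP/(NP\S)
        [5,6] "built" : NP\S

NP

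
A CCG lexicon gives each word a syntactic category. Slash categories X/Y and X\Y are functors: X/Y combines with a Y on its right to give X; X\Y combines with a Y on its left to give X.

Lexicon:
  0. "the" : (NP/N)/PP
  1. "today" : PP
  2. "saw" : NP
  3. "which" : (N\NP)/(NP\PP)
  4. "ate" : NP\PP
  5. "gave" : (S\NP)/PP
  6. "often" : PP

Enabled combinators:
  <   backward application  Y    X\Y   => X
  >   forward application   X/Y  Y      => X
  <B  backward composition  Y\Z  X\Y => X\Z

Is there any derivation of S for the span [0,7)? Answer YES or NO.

YES

[0,7] S   <
  [0,5] NP   >
    [0,2] NP/N   >
      [0,1] "the" : (NP/N)/PP
      [1,2] "today" : PP
    [2,5] N   <
      [2,3] "saw" : NP
      [3,5] N\NP   >
        [3,4] "which" : (N\NP)/(NP\PP)
        [4,5] "ate" : NP\PP
  [5,7] S\NP   >
    [5,6] "gave" : (S\NP)/PP
    [6,7] "often" : PP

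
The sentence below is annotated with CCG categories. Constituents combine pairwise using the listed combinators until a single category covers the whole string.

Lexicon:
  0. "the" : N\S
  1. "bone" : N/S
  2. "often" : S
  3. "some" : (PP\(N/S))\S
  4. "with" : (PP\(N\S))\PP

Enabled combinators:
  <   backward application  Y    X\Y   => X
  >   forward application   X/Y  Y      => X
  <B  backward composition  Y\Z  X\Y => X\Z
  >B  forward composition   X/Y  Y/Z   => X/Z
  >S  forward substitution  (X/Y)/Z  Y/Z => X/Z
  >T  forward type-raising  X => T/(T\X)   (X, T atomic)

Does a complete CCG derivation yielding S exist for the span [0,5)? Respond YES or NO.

NO

N\S N/S S (PP\(N/S))\S (PP\(N\S))\PP
CKY chart[0,5] = {N/(N\PP), NP/(NP\PP), PP, PP/(PP\PP), S/(S\PP)}; S ∉ chart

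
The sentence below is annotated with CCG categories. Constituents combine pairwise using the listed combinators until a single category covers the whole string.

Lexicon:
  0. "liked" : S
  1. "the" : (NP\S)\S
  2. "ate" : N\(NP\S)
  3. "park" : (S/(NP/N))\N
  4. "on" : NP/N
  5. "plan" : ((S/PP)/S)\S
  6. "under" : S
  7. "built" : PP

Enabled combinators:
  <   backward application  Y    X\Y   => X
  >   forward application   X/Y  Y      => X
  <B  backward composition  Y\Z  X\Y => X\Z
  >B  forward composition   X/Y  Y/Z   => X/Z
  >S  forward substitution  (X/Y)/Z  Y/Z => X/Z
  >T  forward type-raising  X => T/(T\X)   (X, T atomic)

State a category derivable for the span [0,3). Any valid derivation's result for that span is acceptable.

N

[0,8] S   >
  [0,7] S/PP   >
    [0,6] (S/PP)/S   <
      [0,5] S   >
        [0,4] S/(NP/N)   <
          [0,3] N   >
            [0,1] N/(N\S)   >T
              [0,1] "liked" : S
            [1,3] N\S   <B
              [1,2] "the" : (NP\S)\S
              [2,3] "ate" : N\(NP\S)
          [3,4] "park" : (S/(NP/N))\N
        [4,5] "on" : NP/N
      [5,6] "plan" : ((S/PP)/S)\S
    [6,7] "under" : S
  [7,8] "built" : PP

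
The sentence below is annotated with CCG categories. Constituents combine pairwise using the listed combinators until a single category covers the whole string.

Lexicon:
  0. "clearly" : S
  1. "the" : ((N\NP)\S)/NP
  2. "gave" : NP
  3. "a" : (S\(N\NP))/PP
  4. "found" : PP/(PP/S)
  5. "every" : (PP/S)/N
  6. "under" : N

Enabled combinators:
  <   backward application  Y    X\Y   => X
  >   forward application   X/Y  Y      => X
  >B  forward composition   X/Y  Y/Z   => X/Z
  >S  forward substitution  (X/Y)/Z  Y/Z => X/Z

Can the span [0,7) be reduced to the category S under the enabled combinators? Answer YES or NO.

[0,7] S   <
  [0,3] N\NP   <
    [0,1] "clearly" : S
    [1,3] (N\NP)\S   >
      [1,2] "the" : ((N\NP)\S)/NP
      [2,3] "gave" : NP
  [3,7] S\(N\NP)   >
    [3,4] "a" : (S\(N\NP))/PP
    [4,7] PP   >
      [4,5] "found" : PP/(PP/S)
      [5,7] PP/S   >
        [5,6] "every" : (PP/S)/N
        [6,7] "under" : N

YES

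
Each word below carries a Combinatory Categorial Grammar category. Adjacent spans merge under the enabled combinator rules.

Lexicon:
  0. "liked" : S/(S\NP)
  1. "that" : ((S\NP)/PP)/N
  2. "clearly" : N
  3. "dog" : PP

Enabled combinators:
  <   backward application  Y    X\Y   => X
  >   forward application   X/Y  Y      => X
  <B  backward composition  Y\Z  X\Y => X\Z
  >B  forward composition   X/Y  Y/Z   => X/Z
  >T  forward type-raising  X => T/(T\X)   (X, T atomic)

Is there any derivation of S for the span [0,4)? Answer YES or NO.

YES

[0,4] S   >
  [0,1] "liked" : S/(S\NP)
  [1,4] S\NP   >
    [1,3] (S\NP)/PP   >
      [1,2] "that" : ((S\NP)/PP)/N
      [2,3] "clearly" : N
    [3,4] "dog" : PP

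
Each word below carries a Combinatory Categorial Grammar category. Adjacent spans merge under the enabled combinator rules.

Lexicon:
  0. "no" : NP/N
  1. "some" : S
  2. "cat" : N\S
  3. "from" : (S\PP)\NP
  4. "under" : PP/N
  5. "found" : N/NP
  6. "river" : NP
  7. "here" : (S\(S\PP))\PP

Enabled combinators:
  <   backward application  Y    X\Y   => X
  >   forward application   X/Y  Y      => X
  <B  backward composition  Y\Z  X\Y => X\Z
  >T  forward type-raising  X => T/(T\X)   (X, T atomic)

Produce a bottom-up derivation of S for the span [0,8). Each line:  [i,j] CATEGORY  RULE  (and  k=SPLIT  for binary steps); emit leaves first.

[0,1] NP/N  lex  "no"
[1,2] S  lex  "some"
[2,3] N\S  lex  "cat"
[1,3] N  <  k=2
[0,3] NP  >  k=1
[3,4] (S\PP)\NP  lex  "from"
[4,5] PP/N  lex  "under"
[5,6] N/NP  lex  "found"
[6,7] NP  lex  "river"
[5,7] N  >  k=6
[4,7] PP  >  k=5
[7,8] (S\(S\PP))\PP  lex  "here"
[4,8] S\(S\PP)  <  k=7
[3,8] S\NP  <B  k=4
[0,8] S  <  k=3

[0,8] S   <
  [0,3] NP   >
    [0,1] "no" : NP/N
    [1,3] N   <
      [1,2] "some" : S
      [2,3] "cat" : N\S
  [3,8] S\NP   <B
    [3,4] "from" : (S\PP)\NP
    [4,8] S\(S\PP)   <
      [4,7] PP   >
        [4,5] "under" : PP/N
        [5,7] N   >
          [5,6] "found" : N/NP
          [6,7] "river" : NP
      [7,8] "here" : (S\(S\PP))\PP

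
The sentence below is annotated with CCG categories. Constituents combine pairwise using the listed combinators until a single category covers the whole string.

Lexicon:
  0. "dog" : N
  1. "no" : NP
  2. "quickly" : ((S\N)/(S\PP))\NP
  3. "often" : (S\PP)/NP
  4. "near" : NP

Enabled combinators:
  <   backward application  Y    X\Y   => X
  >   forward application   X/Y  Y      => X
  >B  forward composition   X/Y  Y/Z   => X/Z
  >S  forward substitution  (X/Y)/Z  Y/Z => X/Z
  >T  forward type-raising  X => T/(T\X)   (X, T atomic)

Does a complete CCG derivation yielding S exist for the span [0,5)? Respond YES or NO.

YES

[0,5] S   >
  [0,1] S/(S\N)   >T
    [0,1] "dog" : N
  [1,5] S\N   >
    [1,3] (S\N)/(S\PP)   <
      [1,2] "no" : NP
      [2,3] "quickly" : ((S\N)/(S\PP))\NP
    [3,5] S\PP   >
      [3,4] "often" : (S\PP)/NP
      [4,5] "near" : NP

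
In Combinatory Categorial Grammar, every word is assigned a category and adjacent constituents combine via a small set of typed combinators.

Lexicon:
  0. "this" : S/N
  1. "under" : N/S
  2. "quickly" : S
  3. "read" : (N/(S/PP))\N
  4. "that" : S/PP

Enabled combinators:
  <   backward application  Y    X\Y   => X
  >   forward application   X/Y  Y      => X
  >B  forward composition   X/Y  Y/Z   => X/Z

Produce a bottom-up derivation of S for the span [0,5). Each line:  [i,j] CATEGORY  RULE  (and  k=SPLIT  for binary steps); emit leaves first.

[0,5] S   >
  [0,1] "this" : S/N
  [1,5] N   >
    [1,4] N/(S/PP)   <
      [1,3] N   >
        [1,2] "under" : N/S
        [2,3] "quickly" : S
      [3,4] "read" : (N/(S/PP))\N
    [4,5] "that" : S/PP

[0,1] S/N  lex  "this"
[1,2] N/S  lex  "under"
[2,3] S  lex  "quickly"
[1,3] N  >  k=2
[3,4] (N/(S/PP))\N  lex  "read"
[1,4] N/(S/PP)  <  k=3
[4,5] S/PP  lex  "that"
[1,5] N  >  k=4
[0,5] S  >  k=1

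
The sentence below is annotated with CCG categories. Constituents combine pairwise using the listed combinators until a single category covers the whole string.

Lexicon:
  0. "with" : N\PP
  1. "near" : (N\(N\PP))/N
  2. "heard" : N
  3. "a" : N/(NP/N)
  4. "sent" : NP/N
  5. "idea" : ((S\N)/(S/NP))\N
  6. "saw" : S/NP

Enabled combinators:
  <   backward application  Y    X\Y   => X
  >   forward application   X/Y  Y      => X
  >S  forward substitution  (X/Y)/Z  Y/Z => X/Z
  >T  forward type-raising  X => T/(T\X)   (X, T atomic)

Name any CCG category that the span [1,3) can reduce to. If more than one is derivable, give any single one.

[0,7] S   <
  [0,3] N   <
    [0,1] "with" : N\PP
    [1,3] N\(N\PP)   >
      [1,2] "near" : (N\(N\PP))/N
      [2,3] "heard" : N
  [3,7] S\N   >
    [3,6] (S\N)/(S/NP)   <
      [3,5] N   >
        [3,4] "a" : N/(NP/N)
        [4,5] "sent" : NP/N
      [5,6] "idea" : ((S\N)/(S/NP))\N
    [6,7] "saw" : S/NP

N\(N\PP)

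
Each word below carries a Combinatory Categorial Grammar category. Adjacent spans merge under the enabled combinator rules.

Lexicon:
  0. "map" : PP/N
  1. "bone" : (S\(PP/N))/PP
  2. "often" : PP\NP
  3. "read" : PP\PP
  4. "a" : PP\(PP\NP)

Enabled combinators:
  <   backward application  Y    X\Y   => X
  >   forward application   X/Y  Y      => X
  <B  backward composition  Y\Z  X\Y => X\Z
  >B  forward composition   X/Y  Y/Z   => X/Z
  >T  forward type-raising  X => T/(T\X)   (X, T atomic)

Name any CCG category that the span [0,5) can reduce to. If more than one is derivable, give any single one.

[0,5] S   <
  [0,1] "map" : PP/N
  [1,5] S\(PP/N)   >
    [1,2] "bone" : (S\(PP/N))/PP
    [2,5] PP   <
      [2,4] PP\NP   <B
        [2,3] "often" : PP\NP
        [3,4] "read" : PP\PP
      [4,5] "a" : PP\(PP\NP)

S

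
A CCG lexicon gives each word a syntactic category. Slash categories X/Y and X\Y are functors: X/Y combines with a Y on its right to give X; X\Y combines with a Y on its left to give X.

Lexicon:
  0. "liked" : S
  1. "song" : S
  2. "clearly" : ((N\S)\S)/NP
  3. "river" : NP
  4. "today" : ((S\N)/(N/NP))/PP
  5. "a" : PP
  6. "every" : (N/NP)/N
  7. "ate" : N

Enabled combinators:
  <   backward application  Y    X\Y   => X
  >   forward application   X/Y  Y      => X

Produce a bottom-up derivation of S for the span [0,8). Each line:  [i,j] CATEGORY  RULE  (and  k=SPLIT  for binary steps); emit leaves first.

[0,8] S   <
  [0,4] N   <
    [0,1] "liked" : S
    [1,4] N\S   <
      [1,2] "song" : S
      [2,4] (N\S)\S   >
        [2,3] "clearly" : ((N\S)\S)/NP
        [3,4] "river" : NP
  [4,8] S\N   >
    [4,6] (S\N)/(N/NP)   >
      [4,5] "today" : ((S\N)/(N/NP))/PP
      [5,6] "a" : PP
    [6,8] N/NP   >
      [6,7] "every" : (N/NP)/N
      [7,8] "ate" : N

[0,1] S  lex  "liked"
[1,2] S  lex  "song"
[2,3] ((N\S)\S)/NP  lex  "clearly"
[3,4] NP  lex  "river"
[2,4] (N\S)\S  >  k=3
[1,4] N\S  <  k=2
[0,4] N  <  k=1
[4,5] ((S\N)/(N/NP))/PP  lex  "today"
[5,6] PP  lex  "a"
[4,6] (S\N)/(N/NP)  >  k=5
[6,7] (N/NP)/N  lex  "every"
[7,8] N  lex  "ate"
[6,8] N/NP  >  k=7
[4,8] S\N  >  k=6
[0,8] S  <  k=4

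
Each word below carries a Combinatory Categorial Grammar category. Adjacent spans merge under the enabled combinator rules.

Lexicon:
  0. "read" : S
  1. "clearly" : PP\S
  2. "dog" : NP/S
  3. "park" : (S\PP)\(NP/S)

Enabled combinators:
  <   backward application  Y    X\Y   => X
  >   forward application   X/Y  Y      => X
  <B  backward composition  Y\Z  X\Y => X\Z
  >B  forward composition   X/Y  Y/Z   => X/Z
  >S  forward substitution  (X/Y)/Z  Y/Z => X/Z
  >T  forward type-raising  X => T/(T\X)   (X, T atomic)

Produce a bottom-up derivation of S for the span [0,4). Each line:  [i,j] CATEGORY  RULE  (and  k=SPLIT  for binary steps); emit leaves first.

[0,4] S   <
  [0,2] PP   <
    [0,1] "read" : S
    [1,2] "clearly" : PP\S
  [2,4] S\PP   <
    [2,3] "dog" : NP/S
    [3,4] "park" : (S\PP)\(NP/S)

[0,1] S  lex  "read"
[1,2] PP\S  lex  "clearly"
[0,2] PP  <  k=1
[2,3] NP/S  lex  "dog"
[3,4] (S\PP)\(NP/S)  lex  "park"
[2,4] S\PP  <  k=3
[0,4] S  <  k=2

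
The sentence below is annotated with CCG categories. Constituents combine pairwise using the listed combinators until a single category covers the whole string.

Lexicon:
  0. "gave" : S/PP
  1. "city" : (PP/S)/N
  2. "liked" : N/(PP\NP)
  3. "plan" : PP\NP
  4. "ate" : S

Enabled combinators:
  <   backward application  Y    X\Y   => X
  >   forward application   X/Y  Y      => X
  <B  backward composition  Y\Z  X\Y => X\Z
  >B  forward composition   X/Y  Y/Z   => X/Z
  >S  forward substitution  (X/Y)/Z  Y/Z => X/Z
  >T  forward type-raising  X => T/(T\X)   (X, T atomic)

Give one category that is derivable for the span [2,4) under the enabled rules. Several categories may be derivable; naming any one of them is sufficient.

[0,5] S   >
  [0,1] "gave" : S/PP
  [1,5] PP   >
    [1,4] PP/S   >
      [1,2] "city" : (PP/S)/N
      [2,4] N   >
        [2,3] "liked" : N/(PP\NP)
        [3,4] "plan" : PP\NP
    [4,5] "ate" : S

N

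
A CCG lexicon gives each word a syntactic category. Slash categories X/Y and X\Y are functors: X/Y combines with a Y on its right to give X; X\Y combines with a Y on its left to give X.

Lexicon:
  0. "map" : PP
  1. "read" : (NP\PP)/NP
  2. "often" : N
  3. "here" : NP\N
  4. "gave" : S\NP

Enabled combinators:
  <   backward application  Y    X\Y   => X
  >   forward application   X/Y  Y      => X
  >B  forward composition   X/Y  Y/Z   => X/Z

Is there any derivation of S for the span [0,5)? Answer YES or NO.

YES

[0,5] S   <
  [0,4] NP   <
    [0,1] "map" : PP
    [1,4] NP\PP   >
      [1,2] "read" : (NP\PP)/NP
      [2,4] NP   <
        [2,3] "often" : N
        [3,4] "here" : NP\N
  [4,5] "gave" : S\NP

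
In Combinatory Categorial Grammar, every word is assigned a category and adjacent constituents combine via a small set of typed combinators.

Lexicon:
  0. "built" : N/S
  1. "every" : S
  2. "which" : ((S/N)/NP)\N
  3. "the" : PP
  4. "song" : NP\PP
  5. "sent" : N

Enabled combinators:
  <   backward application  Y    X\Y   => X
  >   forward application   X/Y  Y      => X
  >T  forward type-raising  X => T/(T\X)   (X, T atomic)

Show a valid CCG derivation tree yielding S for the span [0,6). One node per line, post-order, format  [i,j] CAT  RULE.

[0,1] N/S  lex  "built"
[1,2] S  lex  "every"
[0,2] N  >  k=1
[2,3] ((S/N)/NP)\N  lex  "which"
[0,3] (S/N)/NP  <  k=2
[3,4] PP  lex  "the"
[3,4] NP/(NP\PP)  >T
[4,5] NP\PP  lex  "song"
[3,5] NP  >  k=4
[0,5] S/N  >  k=3
[5,6] N  lex  "sent"
[0,6] S  >  k=5

[0,6] S   >
  [0,5] S/N   >
    [0,3] (S/N)/NP   <
      [0,2] N   >
        [0,1] "built" : N/S
        [1,2] "every" : S
      [2,3] "which" : ((S/N)/NP)\N
    [3,5] NP   >
      [3,4] NP/(NP\PP)   >T
        [3,4] "the" : PP
      [4,5] "song" : NP\PP
  [5,6] "sent" : N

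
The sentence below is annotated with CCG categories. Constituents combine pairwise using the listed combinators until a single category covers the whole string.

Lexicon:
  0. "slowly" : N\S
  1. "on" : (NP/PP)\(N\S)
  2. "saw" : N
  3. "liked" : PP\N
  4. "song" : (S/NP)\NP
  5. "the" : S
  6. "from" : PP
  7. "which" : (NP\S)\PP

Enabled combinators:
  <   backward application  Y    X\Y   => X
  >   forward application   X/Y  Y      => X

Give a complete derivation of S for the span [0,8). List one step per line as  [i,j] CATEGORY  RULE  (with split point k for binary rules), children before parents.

[0,1] N\S  lex  "slowly"
[1,2] (NP/PP)\(N\S)  lex  "on"
[0,2] NP/PP  <  k=1
[2,3] N  lex  "saw"
[3,4] PP\N  lex  "liked"
[2,4] PP  <  k=3
[0,4] NP  >  k=2
[4,5] (S/NP)\NP  lex  "song"
[0,5] S/NP  <  k=4
[5,6] S  lex  "the"
[6,7] PP  lex  "from"
[7,8] (NP\S)\PP  lex  "which"
[6,8] NP\S  <  k=7
[5,8] NP  <  k=6
[0,8] S  >  k=5

[0,8] S   >
  [0,5] S/NP   <
    [0,4] NP   >
      [0,2] NP/PP   <
        [0,1] "slowly" : N\S
        [1,2] "on" : (NP/PP)\(N\S)
      [2,4] PP   <
        [2,3] "saw" : N
        [3,4] "liked" : PP\N
    [4,5] "song" : (S/NP)\NP
  [5,8] NP   <
    [5,6] "the" : S
    [6,8] NP\S   <
      [6,7] "from" : PP
      [7,8] "which" : (NP\S)\PP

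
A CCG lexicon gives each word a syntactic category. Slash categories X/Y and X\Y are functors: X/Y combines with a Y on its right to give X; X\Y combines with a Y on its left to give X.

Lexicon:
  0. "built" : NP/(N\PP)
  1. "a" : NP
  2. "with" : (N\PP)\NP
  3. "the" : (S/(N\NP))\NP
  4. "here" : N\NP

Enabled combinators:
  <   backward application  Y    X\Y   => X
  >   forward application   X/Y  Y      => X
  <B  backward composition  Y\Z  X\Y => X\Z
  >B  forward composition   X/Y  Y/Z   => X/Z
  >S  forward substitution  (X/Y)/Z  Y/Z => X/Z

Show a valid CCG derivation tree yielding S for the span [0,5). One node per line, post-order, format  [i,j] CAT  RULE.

[0,5] S   >
  [0,4] S/(N\NP)   <
    [0,3] NP   >
      [0,1] "built" : NP/(N\PP)
      [1,3] N\PP   <
        [1,2] "a" : NP
        [2,3] "with" : (N\PP)\NP
    [3,4] "the" : (S/(N\NP))\NP
  [4,5] "here" : N\NP

[0,1] NP/(N\PP)  lex  "built"
[1,2] NP  lex  "a"
[2,3] (N\PP)\NP  lex  "with"
[1,3] N\PP  <  k=2
[0,3] NP  >  k=1
[3,4] (S/(N\NP))\NP  lex  "the"
[0,4] S/(N\NP)  <  k=3
[4,5] N\NP  lex  "here"
[0,5] S  >  k=4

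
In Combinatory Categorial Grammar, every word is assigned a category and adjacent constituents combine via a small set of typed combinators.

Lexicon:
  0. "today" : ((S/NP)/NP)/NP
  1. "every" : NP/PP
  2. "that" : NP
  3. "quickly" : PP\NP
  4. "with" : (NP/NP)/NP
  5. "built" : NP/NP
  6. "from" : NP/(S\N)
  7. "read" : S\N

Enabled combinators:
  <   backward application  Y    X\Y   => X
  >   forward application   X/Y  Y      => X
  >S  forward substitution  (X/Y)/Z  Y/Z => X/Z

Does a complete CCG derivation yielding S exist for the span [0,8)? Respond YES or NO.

YES

[0,8] S   >
  [0,6] S/NP   >S
    [0,4] (S/NP)/NP   >
      [0,1] "today" : ((S/NP)/NP)/NP
      [1,4] NP   >
        [1,2] "every" : NP/PP
        [2,4] PP   <
          [2,3] "that" : NP
          [3,4] "quickly" : PP\NP
    [4,6] NP/NP   >S
      [4,5] "with" : (NP/NP)/NP
      [5,6] "built" : NP/NP
  [6,8] NP   >
    [6,7] "from" : NP/(S\N)
    [7,8] "read" : S\N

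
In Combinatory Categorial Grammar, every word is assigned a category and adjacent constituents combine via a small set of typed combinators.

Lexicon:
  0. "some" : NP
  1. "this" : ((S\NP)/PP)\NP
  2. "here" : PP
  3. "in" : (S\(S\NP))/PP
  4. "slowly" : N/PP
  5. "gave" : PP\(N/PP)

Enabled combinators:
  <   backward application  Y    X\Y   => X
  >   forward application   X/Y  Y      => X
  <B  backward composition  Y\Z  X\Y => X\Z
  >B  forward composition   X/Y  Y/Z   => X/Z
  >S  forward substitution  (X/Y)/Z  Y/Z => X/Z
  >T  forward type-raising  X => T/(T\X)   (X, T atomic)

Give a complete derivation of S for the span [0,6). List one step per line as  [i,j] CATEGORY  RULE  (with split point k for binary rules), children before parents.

[0,6] S   <
  [0,3] S\NP   >
    [0,2] (S\NP)/PP   <
      [0,1] "some" : NP
      [1,2] "this" : ((S\NP)/PP)\NP
    [2,3] "here" : PP
  [3,6] S\(S\NP)   >
    [3,4] "in" : (S\(S\NP))/PP
    [4,6] PP   <
      [4,5] "slowly" : N/PP
      [5,6] "gave" : PP\(N/PP)

[0,1] NP  lex  "some"
[1,2] ((S\NP)/PP)\NP  lex  "this"
[0,2] (S\NP)/PP  <  k=1
[2,3] PP  lex  "here"
[0,3] S\NP  >  k=2
[3,4] (S\(S\NP))/PP  lex  "in"
[4,5] N/PP  lex  "slowly"
[5,6] PP\(N/PP)  lex  "gave"
[4,6] PP  <  k=5
[3,6] S\(S\NP)  >  k=4
[0,6] S  <  k=3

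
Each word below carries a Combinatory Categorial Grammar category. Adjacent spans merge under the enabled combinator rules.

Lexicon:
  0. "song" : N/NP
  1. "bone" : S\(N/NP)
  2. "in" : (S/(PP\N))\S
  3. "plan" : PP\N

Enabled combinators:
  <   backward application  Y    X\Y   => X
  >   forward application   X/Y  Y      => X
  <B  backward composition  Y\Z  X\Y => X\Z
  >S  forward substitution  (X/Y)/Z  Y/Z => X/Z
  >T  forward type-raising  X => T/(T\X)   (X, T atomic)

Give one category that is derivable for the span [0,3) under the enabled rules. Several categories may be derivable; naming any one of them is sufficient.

S/(PP\N)

[0,4] S   >
  [0,3] S/(PP\N)   <
    [0,2] S   <
      [0,1] "song" : N/NP
      [1,2] "bone" : S\(N/NP)
    [2,3] "in" : (S/(PP\N))\S
  [3,4] "plan" : PP\N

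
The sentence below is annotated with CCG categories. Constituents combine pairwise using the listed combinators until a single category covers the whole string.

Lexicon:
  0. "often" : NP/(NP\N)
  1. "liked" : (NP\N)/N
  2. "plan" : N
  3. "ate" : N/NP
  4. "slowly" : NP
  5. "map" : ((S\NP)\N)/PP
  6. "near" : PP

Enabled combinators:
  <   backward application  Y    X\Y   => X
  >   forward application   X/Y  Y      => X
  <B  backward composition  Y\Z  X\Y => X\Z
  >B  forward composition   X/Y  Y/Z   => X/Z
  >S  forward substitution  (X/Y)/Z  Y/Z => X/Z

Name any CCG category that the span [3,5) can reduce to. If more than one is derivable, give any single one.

[0,7] S   <
  [0,3] NP   >
    [0,2] NP/N   >B
      [0,1] "often" : NP/(NP\N)
      [1,2] "liked" : (NP\N)/N
    [2,3] "plan" : N
  [3,7] S\NP   <
    [3,5] N   >
      [3,4] "ate" : N/NP
      [4,5] "slowly" : NP
    [5,7] (S\NP)\N   >
      [5,6] "map" : ((S\NP)\N)/PP
      [6,7] "near" : PP

N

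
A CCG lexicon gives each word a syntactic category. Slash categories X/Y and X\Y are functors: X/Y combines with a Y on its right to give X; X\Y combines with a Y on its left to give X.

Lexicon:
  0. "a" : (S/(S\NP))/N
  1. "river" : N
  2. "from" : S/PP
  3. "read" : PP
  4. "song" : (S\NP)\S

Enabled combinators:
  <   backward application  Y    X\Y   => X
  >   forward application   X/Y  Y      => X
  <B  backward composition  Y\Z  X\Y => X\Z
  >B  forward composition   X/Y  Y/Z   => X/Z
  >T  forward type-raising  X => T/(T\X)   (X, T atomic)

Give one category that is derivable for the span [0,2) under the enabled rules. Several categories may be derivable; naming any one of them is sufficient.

[0,5] S   >
  [0,2] S/(S\NP)   >
    [0,1] "a" : (S/(S\NP))/N
    [1,2] "river" : N
  [2,5] S\NP   <
    [2,4] S   >
      [2,3] "from" : S/PP
      [3,4] "read" : PP
    [4,5] "song" : (S\NP)\S

S/(S\NP)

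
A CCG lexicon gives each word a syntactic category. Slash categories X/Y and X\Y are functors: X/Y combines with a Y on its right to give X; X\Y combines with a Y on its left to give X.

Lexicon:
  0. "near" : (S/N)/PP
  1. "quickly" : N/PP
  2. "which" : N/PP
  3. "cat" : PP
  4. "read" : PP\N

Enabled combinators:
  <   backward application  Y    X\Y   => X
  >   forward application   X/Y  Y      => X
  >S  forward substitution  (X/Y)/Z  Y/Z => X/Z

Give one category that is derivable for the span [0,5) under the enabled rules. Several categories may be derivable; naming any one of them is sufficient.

S

[0,5] S   >
  [0,2] S/PP   >S
    [0,1] "near" : (S/N)/PP
    [1,2] "quickly" : N/PP
  [2,5] PP   <
    [2,4] N   >
      [2,3] "which" : N/PP
      [3,4] "cat" : PP
    [4,5] "read" : PP\N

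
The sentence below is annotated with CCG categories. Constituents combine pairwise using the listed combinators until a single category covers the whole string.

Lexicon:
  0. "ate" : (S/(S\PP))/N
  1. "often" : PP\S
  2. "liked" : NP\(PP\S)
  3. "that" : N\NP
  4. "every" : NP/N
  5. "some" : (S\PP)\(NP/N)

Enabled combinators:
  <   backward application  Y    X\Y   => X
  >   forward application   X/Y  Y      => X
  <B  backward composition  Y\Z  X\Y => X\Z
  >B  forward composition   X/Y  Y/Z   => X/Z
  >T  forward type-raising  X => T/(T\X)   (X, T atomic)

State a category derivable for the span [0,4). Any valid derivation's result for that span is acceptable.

S/(S\PP)

[0,6] S   >
  [0,4] S/(S\PP)   >
    [0,1] "ate" : (S/(S\PP))/N
    [1,4] N   <
      [1,3] NP   <
        [1,2] "often" : PP\S
        [2,3] "liked" : NP\(PP\S)
      [3,4] "that" : N\NP
  [4,6] S\PP   <
    [4,5] "every" : NP/N
    [5,6] "some" : (S\PP)\(NP/N)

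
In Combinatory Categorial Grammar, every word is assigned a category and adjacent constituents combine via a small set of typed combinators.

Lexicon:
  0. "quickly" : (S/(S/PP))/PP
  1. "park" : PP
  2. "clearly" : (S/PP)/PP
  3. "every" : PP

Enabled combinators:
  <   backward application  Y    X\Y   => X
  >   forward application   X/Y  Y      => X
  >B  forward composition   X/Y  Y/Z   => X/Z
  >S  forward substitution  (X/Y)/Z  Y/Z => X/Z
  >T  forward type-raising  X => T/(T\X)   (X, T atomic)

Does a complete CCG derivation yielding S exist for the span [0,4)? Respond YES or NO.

YES

[0,4] S   >
  [0,2] S/(S/PP)   >
    [0,1] "quickly" : (S/(S/PP))/PP
    [1,2] "park" : PP
  [2,4] S/PP   >
    [2,3] "clearly" : (S/PP)/PP
    [3,4] "every" : PP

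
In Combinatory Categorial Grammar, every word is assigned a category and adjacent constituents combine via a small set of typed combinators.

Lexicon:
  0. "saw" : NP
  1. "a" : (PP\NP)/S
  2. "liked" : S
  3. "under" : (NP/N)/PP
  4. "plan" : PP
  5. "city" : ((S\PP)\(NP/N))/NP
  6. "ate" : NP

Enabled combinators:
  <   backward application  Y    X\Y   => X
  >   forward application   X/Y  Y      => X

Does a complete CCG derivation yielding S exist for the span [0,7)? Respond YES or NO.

YES

[0,7] S   <
  [0,3] PP   <
    [0,1] "saw" : NP
    [1,3] PP\NP   >
      [1,2] "a" : (PP\NP)/S
      [2,3] "liked" : S
  [3,7] S\PP   <
    [3,5] NP/N   >
      [3,4] "under" : (NP/N)/PP
      [4,5] "plan" : PP
    [5,7] (S\PP)\(NP/N)   >
      [5,6] "city" : ((S\PP)\(NP/N))/NP
      [6,7] "ate" : NP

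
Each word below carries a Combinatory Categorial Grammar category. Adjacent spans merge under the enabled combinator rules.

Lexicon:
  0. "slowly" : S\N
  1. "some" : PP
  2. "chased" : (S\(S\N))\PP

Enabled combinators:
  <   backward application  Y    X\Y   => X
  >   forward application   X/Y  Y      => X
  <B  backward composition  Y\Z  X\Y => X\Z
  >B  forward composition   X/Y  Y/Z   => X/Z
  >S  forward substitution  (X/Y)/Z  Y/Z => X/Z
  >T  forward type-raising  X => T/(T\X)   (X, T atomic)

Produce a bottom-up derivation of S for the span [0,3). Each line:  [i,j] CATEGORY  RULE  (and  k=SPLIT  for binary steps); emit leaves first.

[0,1] S\N  lex  "slowly"
[1,2] PP  lex  "some"
[2,3] (S\(S\N))\PP  lex  "chased"
[1,3] S\(S\N)  <  k=2
[0,3] S  <  k=1

[0,3] S   <
  [0,1] "slowly" : S\N
  [1,3] S\(S\N)   <
    [1,2] "some" : PP
    [2,3] "chased" : (S\(S\N))\PP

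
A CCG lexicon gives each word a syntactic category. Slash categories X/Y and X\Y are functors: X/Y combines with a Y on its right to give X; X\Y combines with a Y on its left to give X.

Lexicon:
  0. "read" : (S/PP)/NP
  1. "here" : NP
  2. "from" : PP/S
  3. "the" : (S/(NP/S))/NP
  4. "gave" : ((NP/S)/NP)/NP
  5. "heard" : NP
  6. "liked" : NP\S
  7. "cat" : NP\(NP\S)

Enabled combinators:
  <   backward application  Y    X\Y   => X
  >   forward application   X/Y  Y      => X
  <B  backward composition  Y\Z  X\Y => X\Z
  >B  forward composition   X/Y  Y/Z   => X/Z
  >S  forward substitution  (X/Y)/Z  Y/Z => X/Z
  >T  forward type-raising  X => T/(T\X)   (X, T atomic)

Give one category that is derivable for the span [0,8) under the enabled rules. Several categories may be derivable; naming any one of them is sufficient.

[0,8] S   >
  [0,2] S/PP   >
    [0,1] "read" : (S/PP)/NP
    [1,2] "here" : NP
  [2,8] PP   >
    [2,3] "from" : PP/S
    [3,8] S   >
      [3,6] S/NP   >S
        [3,4] "the" : (S/(NP/S))/NP
        [4,6] (NP/S)/NP   >
          [4,5] "gave" : ((NP/S)/NP)/NP
          [5,6] "heard" : NP
      [6,8] NP   <
        [6,7] "liked" : NP\S
        [7,8] "cat" : NP\(NP\S)

S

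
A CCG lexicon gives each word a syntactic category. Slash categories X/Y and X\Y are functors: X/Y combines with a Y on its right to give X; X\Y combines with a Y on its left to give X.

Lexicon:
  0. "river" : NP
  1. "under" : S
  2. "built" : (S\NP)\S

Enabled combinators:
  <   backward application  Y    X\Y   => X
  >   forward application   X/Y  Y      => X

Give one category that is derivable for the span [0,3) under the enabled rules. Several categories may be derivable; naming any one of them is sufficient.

[0,3] S   <
  [0,1] "river" : NP
  [1,3] S\NP   <
    [1,2] "under" : S
    [2,3] "built" : (S\NP)\S

S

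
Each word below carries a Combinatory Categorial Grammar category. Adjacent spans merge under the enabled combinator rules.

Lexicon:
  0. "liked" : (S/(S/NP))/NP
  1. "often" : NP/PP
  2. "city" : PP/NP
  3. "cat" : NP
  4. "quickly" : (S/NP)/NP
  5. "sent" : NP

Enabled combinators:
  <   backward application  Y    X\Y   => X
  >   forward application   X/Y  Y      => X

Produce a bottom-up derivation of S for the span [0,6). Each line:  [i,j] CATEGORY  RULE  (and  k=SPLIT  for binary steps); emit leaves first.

[0,1] (S/(S/NP))/NP  lex  "liked"
[1,2] NP/PP  lex  "often"
[2,3] PP/NP  lex  "city"
[3,4] NP  lex  "cat"
[2,4] PP  >  k=3
[1,4] NP  >  k=2
[0,4] S/(S/NP)  >  k=1
[4,5] (S/NP)/NP  lex  "quickly"
[5,6] NP  lex  "sent"
[4,6] S/NP  >  k=5
[0,6] S  >  k=4

[0,6] S   >
  [0,4] S/(S/NP)   >
    [0,1] "liked" : (S/(S/NP))/NP
    [1,4] NP   >
      [1,2] "often" : NP/PP
      [2,4] PP   >
        [2,3] "city" : PP/NP
        [3,4] "cat" : NP
  [4,6] S/NP   >
    [4,5] "quickly" : (S/NP)/NP
    [5,6] "sent" : NP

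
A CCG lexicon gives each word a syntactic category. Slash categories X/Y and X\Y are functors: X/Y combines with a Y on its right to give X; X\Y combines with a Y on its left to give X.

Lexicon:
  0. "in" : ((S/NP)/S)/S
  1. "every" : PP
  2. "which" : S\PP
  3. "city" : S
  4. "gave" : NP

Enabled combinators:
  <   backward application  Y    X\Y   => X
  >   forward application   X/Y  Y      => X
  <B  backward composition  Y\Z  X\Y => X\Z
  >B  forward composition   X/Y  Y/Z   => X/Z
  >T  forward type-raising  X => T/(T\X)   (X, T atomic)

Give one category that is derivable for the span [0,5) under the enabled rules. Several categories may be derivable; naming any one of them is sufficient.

S

[0,5] S   >
  [0,4] S/NP   >
    [0,3] (S/NP)/S   >
      [0,1] "in" : ((S/NP)/S)/S
      [1,3] S   >
        [1,2] S/(S\PP)   >T
          [1,2] "every" : PP
        [2,3] "which" : S\PP
    [3,4] "city" : S
  [4,5] "gave" : NP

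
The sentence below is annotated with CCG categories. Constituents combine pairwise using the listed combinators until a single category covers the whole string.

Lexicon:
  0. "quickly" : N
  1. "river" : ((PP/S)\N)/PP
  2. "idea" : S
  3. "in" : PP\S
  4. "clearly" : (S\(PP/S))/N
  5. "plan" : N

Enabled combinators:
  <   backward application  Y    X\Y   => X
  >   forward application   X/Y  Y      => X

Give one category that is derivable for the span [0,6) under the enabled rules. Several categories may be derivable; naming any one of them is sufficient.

[0,6] S   <
  [0,4] PP/S   <
    [0,1] "quickly" : N
    [1,4] (PP/S)\N   >
      [1,2] "river" : ((PP/S)\N)/PP
      [2,4] PP   <
        [2,3] "idea" : S
        [3,4] "in" : PP\S
  [4,6] S\(PP/S)   >
    [4,5] "clearly" : (S\(PP/S))/N
    [5,6] "plan" : N

S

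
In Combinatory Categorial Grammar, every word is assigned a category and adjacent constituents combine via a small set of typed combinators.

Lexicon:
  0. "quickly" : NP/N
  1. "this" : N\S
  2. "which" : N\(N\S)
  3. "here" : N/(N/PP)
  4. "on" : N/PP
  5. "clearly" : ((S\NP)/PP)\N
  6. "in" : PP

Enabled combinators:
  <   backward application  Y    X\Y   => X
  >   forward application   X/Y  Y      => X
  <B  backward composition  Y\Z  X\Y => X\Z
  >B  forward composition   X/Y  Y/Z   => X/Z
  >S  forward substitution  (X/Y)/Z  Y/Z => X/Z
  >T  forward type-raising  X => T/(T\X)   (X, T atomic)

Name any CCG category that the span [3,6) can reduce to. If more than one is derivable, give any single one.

(S\NP)/PP

[0,7] S   <
  [0,3] NP   >
    [0,1] "quickly" : NP/N
    [1,3] N   <
      [1,2] "this" : N\S
      [2,3] "which" : N\(N\S)
  [3,7] S\NP   >
    [3,6] (S\NP)/PP   <
      [3,5] N   >
        [3,4] "here" : N/(N/PP)
        [4,5] "on" : N/PP
      [5,6] "clearly" : ((S\NP)/PP)\N
    [6,7] "in" : PP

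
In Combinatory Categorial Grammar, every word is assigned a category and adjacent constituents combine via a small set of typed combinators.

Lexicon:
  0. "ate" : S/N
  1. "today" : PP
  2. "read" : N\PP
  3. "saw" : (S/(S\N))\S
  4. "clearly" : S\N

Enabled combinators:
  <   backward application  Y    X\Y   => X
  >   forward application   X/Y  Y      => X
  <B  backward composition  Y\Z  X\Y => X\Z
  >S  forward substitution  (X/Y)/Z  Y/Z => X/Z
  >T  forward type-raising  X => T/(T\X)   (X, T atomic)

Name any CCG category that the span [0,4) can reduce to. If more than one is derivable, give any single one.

[0,5] S   >
  [0,4] S/(S\N)   <
    [0,3] S   >
      [0,1] "ate" : S/N
      [1,3] N   <
        [1,2] "today" : PP
        [2,3] "read" : N\PP
    [3,4] "saw" : (S/(S\N))\S
  [4,5] "clearly" : S\N

S/(S\N)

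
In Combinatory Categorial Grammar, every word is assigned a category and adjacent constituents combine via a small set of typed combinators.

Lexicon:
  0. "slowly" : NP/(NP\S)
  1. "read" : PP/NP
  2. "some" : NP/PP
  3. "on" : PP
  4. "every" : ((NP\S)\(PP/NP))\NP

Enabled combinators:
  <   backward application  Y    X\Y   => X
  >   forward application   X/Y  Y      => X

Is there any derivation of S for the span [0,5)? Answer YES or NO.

NO

NP/(NP\S) PP/NP NP/PP PP ((NP\S)\(PP/NP))\NP
CKY chart[0,5] = {NP}; S ∉ chart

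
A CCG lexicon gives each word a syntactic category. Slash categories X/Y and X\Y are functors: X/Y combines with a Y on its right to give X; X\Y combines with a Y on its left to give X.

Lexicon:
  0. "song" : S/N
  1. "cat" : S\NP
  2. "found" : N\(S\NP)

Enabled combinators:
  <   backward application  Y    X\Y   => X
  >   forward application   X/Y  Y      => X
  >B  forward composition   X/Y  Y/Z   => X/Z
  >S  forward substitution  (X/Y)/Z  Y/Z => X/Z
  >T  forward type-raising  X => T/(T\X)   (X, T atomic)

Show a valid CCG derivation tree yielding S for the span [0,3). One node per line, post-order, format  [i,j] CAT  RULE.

[0,1] S/N  lex  "song"
[1,2] S\NP  lex  "cat"
[2,3] N\(S\NP)  lex  "found"
[1,3] N  <  k=2
[0,3] S  >  k=1

[0,3] S   >
  [0,1] "song" : S/N
  [1,3] N   <
    [1,2] "cat" : S\NP
    [2,3] "found" : N\(S\NP)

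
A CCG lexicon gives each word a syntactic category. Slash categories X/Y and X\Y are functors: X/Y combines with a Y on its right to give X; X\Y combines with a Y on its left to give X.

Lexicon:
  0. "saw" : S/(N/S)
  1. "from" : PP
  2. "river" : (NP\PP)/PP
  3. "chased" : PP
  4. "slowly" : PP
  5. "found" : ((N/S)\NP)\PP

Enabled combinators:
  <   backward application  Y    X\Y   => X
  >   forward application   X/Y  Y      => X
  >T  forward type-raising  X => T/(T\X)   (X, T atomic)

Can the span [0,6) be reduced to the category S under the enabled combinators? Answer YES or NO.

YES

[0,6] S   >
  [0,1] "saw" : S/(N/S)
  [1,6] N/S   <
    [1,4] NP   <
      [1,2] "from" : PP
      [2,4] NP\PP   >
        [2,3] "river" : (NP\PP)/PP
        [3,4] "chased" : PP
    [4,6] (N/S)\NP   <
      [4,5] "slowly" : PP
      [5,6] "found" : ((N/S)\NP)\PP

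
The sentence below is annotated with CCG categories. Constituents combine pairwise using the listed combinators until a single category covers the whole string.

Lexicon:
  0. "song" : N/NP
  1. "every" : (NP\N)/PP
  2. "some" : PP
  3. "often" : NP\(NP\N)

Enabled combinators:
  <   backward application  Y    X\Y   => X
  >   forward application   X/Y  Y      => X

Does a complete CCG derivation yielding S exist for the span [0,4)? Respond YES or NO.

N/NP (NP\N)/PP PP NP\(NP\N)
CKY chart[0,4] = {N}; S ∉ chart

NO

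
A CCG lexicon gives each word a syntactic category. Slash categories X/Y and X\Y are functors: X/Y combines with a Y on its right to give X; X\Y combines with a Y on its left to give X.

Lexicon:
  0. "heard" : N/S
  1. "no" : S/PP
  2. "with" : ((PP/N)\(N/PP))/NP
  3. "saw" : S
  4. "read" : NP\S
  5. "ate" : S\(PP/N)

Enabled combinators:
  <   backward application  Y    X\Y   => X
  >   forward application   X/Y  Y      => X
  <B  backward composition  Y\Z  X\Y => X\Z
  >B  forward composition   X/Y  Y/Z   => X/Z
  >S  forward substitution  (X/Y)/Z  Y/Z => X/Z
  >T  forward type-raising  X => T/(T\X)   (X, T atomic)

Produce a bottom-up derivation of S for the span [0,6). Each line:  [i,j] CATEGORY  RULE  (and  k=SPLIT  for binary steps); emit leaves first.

[0,1] N/S  lex  "heard"
[1,2] S/PP  lex  "no"
[0,2] N/PP  >B  k=1
[2,3] ((PP/N)\(N/PP))/NP  lex  "with"
[3,4] S  lex  "saw"
[3,4] NP/(NP\S)  >T
[4,5] NP\S  lex  "read"
[3,5] NP  >  k=4
[2,5] (PP/N)\(N/PP)  >  k=3
[0,5] PP/N  <  k=2
[5,6] S\(PP/N)  lex  "ate"
[0,6] S  <  k=5

[0,6] S   <
  [0,5] PP/N   <
    [0,2] N/PP   >B
      [0,1] "heard" : N/S
      [1,2] "no" : S/PP
    [2,5] (PP/N)\(N/PP)   >
      [2,3] "with" : ((PP/N)\(N/PP))/NP
      [3,5] NP   >
        [3,4] NP/(NP\S)   >T
          [3,4] "saw" : S
        [4,5] "read" : NP\S
  [5,6] "ate" : S\(PP/N)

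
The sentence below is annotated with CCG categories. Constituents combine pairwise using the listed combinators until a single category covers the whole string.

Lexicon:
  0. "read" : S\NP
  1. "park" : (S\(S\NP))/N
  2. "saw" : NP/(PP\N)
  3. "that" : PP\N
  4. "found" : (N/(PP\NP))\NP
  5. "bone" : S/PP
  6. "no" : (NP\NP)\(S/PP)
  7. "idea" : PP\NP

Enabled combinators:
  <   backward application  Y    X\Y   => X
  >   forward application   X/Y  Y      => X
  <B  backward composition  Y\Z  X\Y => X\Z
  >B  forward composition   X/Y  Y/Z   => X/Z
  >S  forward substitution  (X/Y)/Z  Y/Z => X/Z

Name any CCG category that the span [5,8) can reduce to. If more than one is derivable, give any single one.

PP\NP

[0,8] S   <
  [0,1] "read" : S\NP
  [1,8] S\(S\NP)   >
    [1,2] "park" : (S\(S\NP))/N
    [2,8] N   >
      [2,5] N/(PP\NP)   <
        [2,4] NP   >
          [2,3] "saw" : NP/(PP\N)
          [3,4] "that" : PP\N
        [4,5] "found" : (N/(PP\NP))\NP
      [5,8] PP\NP   <B
        [5,7] NP\NP   <
          [5,6] "bone" : S/PP
          [6,7] "no" : (NP\NP)\(S/PP)
        [7,8] "idea" : PP\NP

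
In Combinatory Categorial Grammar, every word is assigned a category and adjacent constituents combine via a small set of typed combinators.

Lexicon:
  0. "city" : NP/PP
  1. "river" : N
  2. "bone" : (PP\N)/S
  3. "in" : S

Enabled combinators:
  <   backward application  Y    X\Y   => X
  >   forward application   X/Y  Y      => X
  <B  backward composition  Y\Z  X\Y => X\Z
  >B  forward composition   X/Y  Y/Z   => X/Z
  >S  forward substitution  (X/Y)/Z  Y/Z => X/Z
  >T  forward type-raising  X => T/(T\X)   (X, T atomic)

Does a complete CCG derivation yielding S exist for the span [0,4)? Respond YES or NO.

NO

NP/PP N (PP\N)/S S
CKY chart[0,4] = {N/(N\NP), NP, NP/(NP\NP), NP/(PP\PP), NP/(S\S), PP/(PP\NP), S/(S\NP)}; S ∉ chart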